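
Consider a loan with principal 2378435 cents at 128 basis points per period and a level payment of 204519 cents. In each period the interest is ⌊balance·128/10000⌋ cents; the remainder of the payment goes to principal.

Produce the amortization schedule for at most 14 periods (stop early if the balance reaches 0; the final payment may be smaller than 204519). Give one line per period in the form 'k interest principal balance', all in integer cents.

1 30443 174076 2204359
2 28215 176304 2028055
3 25959 178560 1849495
4 23673 180846 1668649
5 21358 183161 1485488
6 19014 185505 1299983
7 16639 187880 1112103
8 14234 190285 921818
9 11799 192720 729098
10 9332 195187 533911
11 6834 197685 336226
12 4303 200216 136010
13 1740 136010 0

1. interest=⌊2378435·128/10000⌋=30443; principal=204519-30443=174076; balance=2378435-174076=2204359
2. interest=⌊2204359·128/10000⌋=28215; principal=204519-28215=176304; balance=2204359-176304=2028055
3. interest=⌊2028055·128/10000⌋=25959; principal=204519-25959=178560; balance=2028055-178560=1849495
4. interest=⌊1849495·128/10000⌋=23673; principal=204519-23673=180846; balance=1849495-180846=1668649
5. interest=⌊1668649·128/10000⌋=21358; principal=204519-21358=183161; balance=1668649-183161=1485488
6. interest=⌊1485488·128/10000⌋=19014; principal=204519-19014=185505; balance=1485488-185505=1299983
7. interest=⌊1299983·128/10000⌋=16639; principal=204519-16639=187880; balance=1299983-187880=1112103
8. interest=⌊1112103·128/10000⌋=14234; principal=204519-14234=190285; balance=1112103-190285=921818
9. interest=⌊921818·128/10000⌋=11799; principal=204519-11799=192720; balance=921818-192720=729098
10. interest=⌊729098·128/10000⌋=9332; principal=204519-9332=195187; balance=729098-195187=533911
11. interest=⌊533911·128/10000⌋=6834; principal=204519-6834=197685; balance=533911-197685=336226
12. interest=⌊336226·128/10000⌋=4303; principal=204519-4303=200216; balance=336226-200216=136010
13. interest=⌊136010·128/10000⌋=1740; principal=min(204519-1740,136010)=136010; balance=136010-136010=0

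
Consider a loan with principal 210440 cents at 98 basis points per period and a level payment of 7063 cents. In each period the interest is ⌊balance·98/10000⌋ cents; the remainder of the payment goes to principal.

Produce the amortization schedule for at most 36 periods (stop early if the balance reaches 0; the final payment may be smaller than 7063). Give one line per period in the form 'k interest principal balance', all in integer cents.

1 2062 5001 205439
2 2013 5050 200389
3 1963 5100 195289
4 1913 5150 190139
5 1863 5200 184939
6 1812 5251 179688
7 1760 5303 174385
8 1708 5355 169030
9 1656 5407 163623
10 1603 5460 158163
11 1549 5514 152649
12 1495 5568 147081
13 1441 5622 141459
14 1386 5677 135782
15 1330 5733 130049
16 1274 5789 124260
17 1217 5846 118414
18 1160 5903 112511
19 1102 5961 106550
20 1044 6019 100531
21 985 6078 94453
22 925 6138 88315
23 865 6198 82117
24 804 6259 75858
25 743 6320 69538
26 681 6382 63156
27 618 6445 56711
28 555 6508 50203
29 491 6572 43631
30 427 6636 36995
31 362 6701 30294
32 296 6767 23527
33 230 6833 16694
34 163 6900 9794
35 95 6968 2826
36 27 2826 0

1. interest=⌊210440·98/10000⌋=2062; principal=7063-2062=5001; balance=210440-5001=205439
2. interest=⌊205439·98/10000⌋=2013; principal=7063-2013=5050; balance=205439-5050=200389
3. interest=⌊200389·98/10000⌋=1963; principal=7063-1963=5100; balance=200389-5100=195289
4. interest=⌊195289·98/10000⌋=1913; principal=7063-1913=5150; balance=195289-5150=190139
5. interest=⌊190139·98/10000⌋=1863; principal=7063-1863=5200; balance=190139-5200=184939
6. interest=⌊184939·98/10000⌋=1812; principal=7063-1812=5251; balance=184939-5251=179688
7. interest=⌊179688·98/10000⌋=1760; principal=7063-1760=5303; balance=179688-5303=174385
8. interest=⌊174385·98/10000⌋=1708; principal=7063-1708=5355; balance=174385-5355=169030
9. interest=⌊169030·98/10000⌋=1656; principal=7063-1656=5407; balance=169030-5407=163623
10. interest=⌊163623·98/10000⌋=1603; principal=7063-1603=5460; balance=163623-5460=158163
11. interest=⌊158163·98/10000⌋=1549; principal=7063-1549=5514; balance=158163-5514=152649
12. interest=⌊152649·98/10000⌋=1495; principal=7063-1495=5568; balance=152649-5568=147081
13. interest=⌊147081·98/10000⌋=1441; principal=7063-1441=5622; balance=147081-5622=141459
14. interest=⌊141459·98/10000⌋=1386; principal=7063-1386=5677; balance=141459-5677=135782
15. interest=⌊135782·98/10000⌋=1330; principal=7063-1330=5733; balance=135782-5733=130049
16. interest=⌊130049·98/10000⌋=1274; principal=7063-1274=5789; balance=130049-5789=124260
17. interest=⌊124260·98/10000⌋=1217; principal=7063-1217=5846; balance=124260-5846=118414
18. interest=⌊118414·98/10000⌋=1160; principal=7063-1160=5903; balance=118414-5903=112511
19. interest=⌊112511·98/10000⌋=1102; principal=7063-1102=5961; balance=112511-5961=106550
20. interest=⌊106550·98/10000⌋=1044; principal=7063-1044=6019; balance=106550-6019=100531
21. interest=⌊100531·98/10000⌋=985; principal=7063-985=6078; balance=100531-6078=94453
22. interest=⌊94453·98/10000⌋=925; principal=7063-925=6138; balance=94453-6138=88315
23. interest=⌊88315·98/10000⌋=865; principal=7063-865=6198; balance=88315-6198=82117
24. interest=⌊82117·98/10000⌋=804; principal=7063-804=6259; balance=82117-6259=75858
25. interest=⌊75858·98/10000⌋=743; principal=7063-743=6320; balance=75858-6320=69538
26. interest=⌊69538·98/10000⌋=681; principal=7063-681=6382; balance=69538-6382=63156
27. interest=⌊63156·98/10000⌋=618; principal=7063-618=6445; balance=63156-6445=56711
28. interest=⌊56711·98/10000⌋=555; principal=7063-555=6508; balance=56711-6508=50203
29. interest=⌊50203·98/10000⌋=491; principal=7063-491=6572; balance=50203-6572=43631
30. interest=⌊43631·98/10000⌋=427; principal=7063-427=6636; balance=43631-6636=36995
31. interest=⌊36995·98/10000⌋=362; principal=7063-362=6701; balance=36995-6701=30294
32. interest=⌊30294·98/10000⌋=296; principal=7063-296=6767; balance=30294-6767=23527
33. interest=⌊23527·98/10000⌋=230; principal=7063-230=6833; balance=23527-6833=16694
34. interest=⌊16694·98/10000⌋=163; principal=7063-163=6900; balance=16694-6900=9794
35. interest=⌊9794·98/10000⌋=95; principal=7063-95=6968; balance=9794-6968=2826
36. interest=⌊2826·98/10000⌋=27; principal=min(7063-27,2826)=2826; balance=2826-2826=0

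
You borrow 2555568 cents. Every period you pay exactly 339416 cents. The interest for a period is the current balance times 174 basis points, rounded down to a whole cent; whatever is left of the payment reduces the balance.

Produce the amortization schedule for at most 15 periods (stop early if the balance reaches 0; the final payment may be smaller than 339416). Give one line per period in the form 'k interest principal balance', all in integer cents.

1 44466 294950 2260618
2 39334 300082 1960536
3 34113 305303 1655233
4 28801 310615 1344618
5 23396 316020 1028598
6 17897 321519 707079
7 12303 327113 379966
8 6611 332805 47161
9 820 47161 0

1. interest=⌊2555568·174/10000⌋=44466; principal=339416-44466=294950; balance=2555568-294950=2260618
2. interest=⌊2260618·174/10000⌋=39334; principal=339416-39334=300082; balance=2260618-300082=1960536
3. interest=⌊1960536·174/10000⌋=34113; principal=339416-34113=305303; balance=1960536-305303=1655233
4. interest=⌊1655233·174/10000⌋=28801; principal=339416-28801=310615; balance=1655233-310615=1344618
5. interest=⌊1344618·174/10000⌋=23396; principal=339416-23396=316020; balance=1344618-316020=1028598
6. interest=⌊1028598·174/10000⌋=17897; principal=339416-17897=321519; balance=1028598-321519=707079
7. interest=⌊707079·174/10000⌋=12303; principal=339416-12303=327113; balance=707079-327113=379966
8. interest=⌊379966·174/10000⌋=6611; principal=339416-6611=332805; balance=379966-332805=47161
9. interest=⌊47161·174/10000⌋=820; principal=min(339416-820,47161)=47161; balance=47161-47161=0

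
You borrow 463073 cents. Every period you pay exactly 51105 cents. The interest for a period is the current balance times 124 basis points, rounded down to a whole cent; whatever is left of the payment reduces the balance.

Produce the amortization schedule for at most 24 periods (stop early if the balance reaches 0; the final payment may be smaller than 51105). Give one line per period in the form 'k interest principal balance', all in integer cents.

1 5742 45363 417710
2 5179 45926 371784
3 4610 46495 325289
4 4033 47072 278217
5 3449 47656 230561
6 2858 48247 182314
7 2260 48845 133469
8 1655 49450 84019
9 1041 50064 33955
10 421 33955 0

1. interest=⌊463073·124/10000⌋=5742; principal=51105-5742=45363; balance=463073-45363=417710
2. interest=⌊417710·124/10000⌋=5179; principal=51105-5179=45926; balance=417710-45926=371784
3. interest=⌊371784·124/10000⌋=4610; principal=51105-4610=46495; balance=371784-46495=325289
4. interest=⌊325289·124/10000⌋=4033; principal=51105-4033=47072; balance=325289-47072=278217
5. interest=⌊278217·124/10000⌋=3449; principal=51105-3449=47656; balance=278217-47656=230561
6. interest=⌊230561·124/10000⌋=2858; principal=51105-2858=48247; balance=230561-48247=182314
7. interest=⌊182314·124/10000⌋=2260; principal=51105-2260=48845; balance=182314-48845=133469
8. interest=⌊133469·124/10000⌋=1655; principal=51105-1655=49450; balance=133469-49450=84019
9. interest=⌊84019·124/10000⌋=1041; principal=51105-1041=50064; balance=84019-50064=33955
10. interest=⌊33955·124/10000⌋=421; principal=min(51105-421,33955)=33955; balance=33955-33955=0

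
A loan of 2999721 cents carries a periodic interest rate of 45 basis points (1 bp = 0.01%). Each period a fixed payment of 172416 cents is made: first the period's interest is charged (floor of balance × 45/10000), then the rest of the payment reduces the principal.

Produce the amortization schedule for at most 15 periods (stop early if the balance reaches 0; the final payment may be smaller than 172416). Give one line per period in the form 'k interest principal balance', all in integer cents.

1 13498 158918 2840803
2 12783 159633 2681170
3 12065 160351 2520819
4 11343 161073 2359746
5 10618 161798 2197948
6 9890 162526 2035422
7 9159 163257 1872165
8 8424 163992 1708173
9 7686 164730 1543443
10 6945 165471 1377972
11 6200 166216 1211756
12 5452 166964 1044792
13 4701 167715 877077
14 3946 168470 708607
15 3188 169228 539379

1. interest=⌊2999721·45/10000⌋=13498; principal=172416-13498=158918; balance=2999721-158918=2840803
2. interest=⌊2840803·45/10000⌋=12783; principal=172416-12783=159633; balance=2840803-159633=2681170
3. interest=⌊2681170·45/10000⌋=12065; principal=172416-12065=160351; balance=2681170-160351=2520819
4. interest=⌊2520819·45/10000⌋=11343; principal=172416-11343=161073; balance=2520819-161073=2359746
5. interest=⌊2359746·45/10000⌋=10618; principal=172416-10618=161798; balance=2359746-161798=2197948
6. interest=⌊2197948·45/10000⌋=9890; principal=172416-9890=162526; balance=2197948-162526=2035422
7. interest=⌊2035422·45/10000⌋=9159; principal=172416-9159=163257; balance=2035422-163257=1872165
8. interest=⌊1872165·45/10000⌋=8424; principal=172416-8424=163992; balance=1872165-163992=1708173
9. interest=⌊1708173·45/10000⌋=7686; principal=172416-7686=164730; balance=1708173-164730=1543443
10. interest=⌊1543443·45/10000⌋=6945; principal=172416-6945=165471; balance=1543443-165471=1377972
11. interest=⌊1377972·45/10000⌋=6200; principal=172416-6200=166216; balance=1377972-166216=1211756
12. interest=⌊1211756·45/10000⌋=5452; principal=172416-5452=166964; balance=1211756-166964=1044792
13. interest=⌊1044792·45/10000⌋=4701; principal=172416-4701=167715; balance=1044792-167715=877077
14. interest=⌊877077·45/10000⌋=3946; principal=172416-3946=168470; balance=877077-168470=708607
15. interest=⌊708607·45/10000⌋=3188; principal=172416-3188=169228; balance=708607-169228=539379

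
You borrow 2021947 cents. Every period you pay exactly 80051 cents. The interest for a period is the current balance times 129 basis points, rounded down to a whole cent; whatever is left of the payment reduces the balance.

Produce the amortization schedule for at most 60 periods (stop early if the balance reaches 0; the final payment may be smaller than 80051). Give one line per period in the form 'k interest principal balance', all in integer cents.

1 26083 53968 1967979
2 25386 54665 1913314
3 24681 55370 1857944
4 23967 56084 1801860
5 23243 56808 1745052
6 22511 57540 1687512
7 21768 58283 1629229
8 21017 59034 1570195
9 20255 59796 1510399
10 19484 60567 1449832
11 18702 61349 1388483
12 17911 62140 1326343
13 17109 62942 1263401
14 16297 63754 1199647
15 15475 64576 1135071
16 14642 65409 1069662
17 13798 66253 1003409
18 12943 67108 936301
19 12078 67973 868328
20 11201 68850 799478
21 10313 69738 729740
22 9413 70638 659102
23 8502 71549 587553
24 7579 72472 515081
25 6644 73407 441674
26 5697 74354 367320
27 4738 75313 292007
28 3766 76285 215722
29 2782 77269 138453
30 1786 78265 60188
31 776 60188 0

1. interest=⌊2021947·129/10000⌋=26083; principal=80051-26083=53968; balance=2021947-53968=1967979
2. interest=⌊1967979·129/10000⌋=25386; principal=80051-25386=54665; balance=1967979-54665=1913314
3. interest=⌊1913314·129/10000⌋=24681; principal=80051-24681=55370; balance=1913314-55370=1857944
4. interest=⌊1857944·129/10000⌋=23967; principal=80051-23967=56084; balance=1857944-56084=1801860
5. interest=⌊1801860·129/10000⌋=23243; principal=80051-23243=56808; balance=1801860-56808=1745052
6. interest=⌊1745052·129/10000⌋=22511; principal=80051-22511=57540; balance=1745052-57540=1687512
7. interest=⌊1687512·129/10000⌋=21768; principal=80051-21768=58283; balance=1687512-58283=1629229
8. interest=⌊1629229·129/10000⌋=21017; principal=80051-21017=59034; balance=1629229-59034=1570195
9. interest=⌊1570195·129/10000⌋=20255; principal=80051-20255=59796; balance=1570195-59796=1510399
10. interest=⌊1510399·129/10000⌋=19484; principal=80051-19484=60567; balance=1510399-60567=1449832
11. interest=⌊1449832·129/10000⌋=18702; principal=80051-18702=61349; balance=1449832-61349=1388483
12. interest=⌊1388483·129/10000⌋=17911; principal=80051-17911=62140; balance=1388483-62140=1326343
13. interest=⌊1326343·129/10000⌋=17109; principal=80051-17109=62942; balance=1326343-62942=1263401
14. interest=⌊1263401·129/10000⌋=16297; principal=80051-16297=63754; balance=1263401-63754=1199647
15. interest=⌊1199647·129/10000⌋=15475; principal=80051-15475=64576; balance=1199647-64576=1135071
16. interest=⌊1135071·129/10000⌋=14642; principal=80051-14642=65409; balance=1135071-65409=1069662
17. interest=⌊1069662·129/10000⌋=13798; principal=80051-13798=66253; balance=1069662-66253=1003409
18. interest=⌊1003409·129/10000⌋=12943; principal=80051-12943=67108; balance=1003409-67108=936301
19. interest=⌊936301·129/10000⌋=12078; principal=80051-12078=67973; balance=936301-67973=868328
20. interest=⌊868328·129/10000⌋=11201; principal=80051-11201=68850; balance=868328-68850=799478
21. interest=⌊799478·129/10000⌋=10313; principal=80051-10313=69738; balance=799478-69738=729740
22. interest=⌊729740·129/10000⌋=9413; principal=80051-9413=70638; balance=729740-70638=659102
23. interest=⌊659102·129/10000⌋=8502; principal=80051-8502=71549; balance=659102-71549=587553
24. interest=⌊587553·129/10000⌋=7579; principal=80051-7579=72472; balance=587553-72472=515081
25. interest=⌊515081·129/10000⌋=6644; principal=80051-6644=73407; balance=515081-73407=441674
26. interest=⌊441674·129/10000⌋=5697; principal=80051-5697=74354; balance=441674-74354=367320
27. interest=⌊367320·129/10000⌋=4738; principal=80051-4738=75313; balance=367320-75313=292007
28. interest=⌊292007·129/10000⌋=3766; principal=80051-3766=76285; balance=292007-76285=215722
29. interest=⌊215722·129/10000⌋=2782; principal=80051-2782=77269; balance=215722-77269=138453
30. interest=⌊138453·129/10000⌋=1786; principal=80051-1786=78265; balance=138453-78265=60188
31. interest=⌊60188·129/10000⌋=776; principal=min(80051-776,60188)=60188; balance=60188-60188=0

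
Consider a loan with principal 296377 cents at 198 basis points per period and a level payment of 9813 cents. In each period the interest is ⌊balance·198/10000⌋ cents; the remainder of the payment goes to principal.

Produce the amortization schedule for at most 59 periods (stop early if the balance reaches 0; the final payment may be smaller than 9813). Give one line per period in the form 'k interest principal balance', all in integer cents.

1 5868 3945 292432
2 5790 4023 288409
3 5710 4103 284306
4 5629 4184 280122
5 5546 4267 275855
6 5461 4352 271503
7 5375 4438 267065
8 5287 4526 262539
9 5198 4615 257924
10 5106 4707 253217
11 5013 4800 248417
12 4918 4895 243522
13 4821 4992 238530
14 4722 5091 233439
15 4622 5191 228248
16 4519 5294 222954
17 4414 5399 217555
18 4307 5506 212049
19 4198 5615 206434
20 4087 5726 200708
21 3974 5839 194869
22 3858 5955 188914
23 3740 6073 182841
24 3620 6193 176648
25 3497 6316 170332
26 3372 6441 163891
27 3245 6568 157323
28 3114 6699 150624
29 2982 6831 143793
30 2847 6966 136827
31 2709 7104 129723
32 2568 7245 122478
33 2425 7388 115090
34 2278 7535 107555
35 2129 7684 99871
36 1977 7836 92035
37 1822 7991 84044
38 1664 8149 75895
39 1502 8311 67584
40 1338 8475 59109
41 1170 8643 50466
42 999 8814 41652
43 824 8989 32663
44 646 9167 23496
45 465 9348 14148
46 280 9533 4615
47 91 4615 0

1. interest=⌊296377·198/10000⌋=5868; principal=9813-5868=3945; balance=296377-3945=292432
2. interest=⌊292432·198/10000⌋=5790; principal=9813-5790=4023; balance=292432-4023=288409
3. interest=⌊288409·198/10000⌋=5710; principal=9813-5710=4103; balance=288409-4103=284306
4. interest=⌊284306·198/10000⌋=5629; principal=9813-5629=4184; balance=284306-4184=280122
5. interest=⌊280122·198/10000⌋=5546; principal=9813-5546=4267; balance=280122-4267=275855
6. interest=⌊275855·198/10000⌋=5461; principal=9813-5461=4352; balance=275855-4352=271503
7. interest=⌊271503·198/10000⌋=5375; principal=9813-5375=4438; balance=271503-4438=267065
8. interest=⌊267065·198/10000⌋=5287; principal=9813-5287=4526; balance=267065-4526=262539
9. interest=⌊262539·198/10000⌋=5198; principal=9813-5198=4615; balance=262539-4615=257924
10. interest=⌊257924·198/10000⌋=5106; principal=9813-5106=4707; balance=257924-4707=253217
11. interest=⌊253217·198/10000⌋=5013; principal=9813-5013=4800; balance=253217-4800=248417
12. interest=⌊248417·198/10000⌋=4918; principal=9813-4918=4895; balance=248417-4895=243522
13. interest=⌊243522·198/10000⌋=4821; principal=9813-4821=4992; balance=243522-4992=238530
14. interest=⌊238530·198/10000⌋=4722; principal=9813-4722=5091; balance=238530-5091=233439
15. interest=⌊233439·198/10000⌋=4622; principal=9813-4622=5191; balance=233439-5191=228248
16. interest=⌊228248·198/10000⌋=4519; principal=9813-4519=5294; balance=228248-5294=222954
17. interest=⌊222954·198/10000⌋=4414; principal=9813-4414=5399; balance=222954-5399=217555
18. interest=⌊217555·198/10000⌋=4307; principal=9813-4307=5506; balance=217555-5506=212049
19. interest=⌊212049·198/10000⌋=4198; principal=9813-4198=5615; balance=212049-5615=206434
20. interest=⌊206434·198/10000⌋=4087; principal=9813-4087=5726; balance=206434-5726=200708
21. interest=⌊200708·198/10000⌋=3974; principal=9813-3974=5839; balance=200708-5839=194869
22. interest=⌊194869·198/10000⌋=3858; principal=9813-3858=5955; balance=194869-5955=188914
23. interest=⌊188914·198/10000⌋=3740; principal=9813-3740=6073; balance=188914-6073=182841
24. interest=⌊182841·198/10000⌋=3620; principal=9813-3620=6193; balance=182841-6193=176648
25. interest=⌊176648·198/10000⌋=3497; principal=9813-3497=6316; balance=176648-6316=170332
26. interest=⌊170332·198/10000⌋=3372; principal=9813-3372=6441; balance=170332-6441=163891
27. interest=⌊163891·198/10000⌋=3245; principal=9813-3245=6568; balance=163891-6568=157323
28. interest=⌊157323·198/10000⌋=3114; principal=9813-3114=6699; balance=157323-6699=150624
29. interest=⌊150624·198/10000⌋=2982; principal=9813-2982=6831; balance=150624-6831=143793
30. interest=⌊143793·198/10000⌋=2847; principal=9813-2847=6966; balance=143793-6966=136827
31. interest=⌊136827·198/10000⌋=2709; principal=9813-2709=7104; balance=136827-7104=129723
32. interest=⌊129723·198/10000⌋=2568; principal=9813-2568=7245; balance=129723-7245=122478
33. interest=⌊122478·198/10000⌋=2425; principal=9813-2425=7388; balance=122478-7388=115090
34. interest=⌊115090·198/10000⌋=2278; principal=9813-2278=7535; balance=115090-7535=107555
35. interest=⌊107555·198/10000⌋=2129; principal=9813-2129=7684; balance=107555-7684=99871
36. interest=⌊99871·198/10000⌋=1977; principal=9813-1977=7836; balance=99871-7836=92035
37. interest=⌊92035·198/10000⌋=1822; principal=9813-1822=7991; balance=92035-7991=84044
38. interest=⌊84044·198/10000⌋=1664; principal=9813-1664=8149; balance=84044-8149=75895
39. interest=⌊75895·198/10000⌋=1502; principal=9813-1502=8311; balance=75895-8311=67584
40. interest=⌊67584·198/10000⌋=1338; principal=9813-1338=8475; balance=67584-8475=59109
41. interest=⌊59109·198/10000⌋=1170; principal=9813-1170=8643; balance=59109-8643=50466
42. interest=⌊50466·198/10000⌋=999; principal=9813-999=8814; balance=50466-8814=41652
43. interest=⌊41652·198/10000⌋=824; principal=9813-824=8989; balance=41652-8989=32663
44. interest=⌊32663·198/10000⌋=646; principal=9813-646=9167; balance=32663-9167=23496
45. interest=⌊23496·198/10000⌋=465; principal=9813-465=9348; balance=23496-9348=14148
46. interest=⌊14148·198/10000⌋=280; principal=9813-280=9533; balance=14148-9533=4615
47. interest=⌊4615·198/10000⌋=91; principal=min(9813-91,4615)=4615; balance=4615-4615=0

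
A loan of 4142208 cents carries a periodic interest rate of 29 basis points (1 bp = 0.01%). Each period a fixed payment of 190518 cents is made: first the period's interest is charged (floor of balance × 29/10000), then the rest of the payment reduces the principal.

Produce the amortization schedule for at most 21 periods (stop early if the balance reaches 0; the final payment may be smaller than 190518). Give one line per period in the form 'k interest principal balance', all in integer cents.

1. interest=⌊4142208·29/10000⌋=12012; principal=190518-12012=178506; balance=4142208-178506=3963702
2. interest=⌊3963702·29/10000⌋=11494; principal=190518-11494=179024; balance=3963702-179024=3784678
3. interest=⌊3784678·29/10000⌋=10975; principal=190518-10975=179543; balance=3784678-179543=3605135
4. interest=⌊3605135·29/10000⌋=10454; principal=190518-10454=180064; balance=3605135-180064=3425071
5. interest=⌊3425071·29/10000⌋=9932; principal=190518-9932=180586; balance=3425071-180586=3244485
6. interest=⌊3244485·29/10000⌋=9409; principal=190518-9409=181109; balance=3244485-181109=3063376
7. interest=⌊3063376·29/10000⌋=8883; principal=190518-8883=181635; balance=3063376-181635=2881741
8. interest=⌊2881741·29/10000⌋=8357; principal=190518-8357=182161; balance=2881741-182161=2699580
9. interest=⌊2699580·29/10000⌋=7828; principal=190518-7828=182690; balance=2699580-182690=2516890
10. interest=⌊2516890·29/10000⌋=7298; principal=190518-7298=183220; balance=2516890-183220=2333670
11. interest=⌊2333670·29/10000⌋=6767; principal=190518-6767=183751; balance=2333670-183751=2149919
12. interest=⌊2149919·29/10000⌋=6234; principal=190518-6234=184284; balance=2149919-184284=1965635
13. interest=⌊1965635·29/10000⌋=5700; principal=190518-5700=184818; balance=1965635-184818=1780817
14. interest=⌊1780817·29/10000⌋=5164; principal=190518-5164=185354; balance=1780817-185354=1595463
15. interest=⌊1595463·29/10000⌋=4626; principal=190518-4626=185892; balance=1595463-185892=1409571
16. interest=⌊1409571·29/10000⌋=4087; principal=190518-4087=186431; balance=1409571-186431=1223140
17. interest=⌊1223140·29/10000⌋=3547; principal=190518-3547=186971; balance=1223140-186971=1036169
18. interest=⌊1036169·29/10000⌋=3004; principal=190518-3004=187514; balance=1036169-187514=848655
19. interest=⌊848655·29/10000⌋=2461; principal=190518-2461=188057; balance=848655-188057=660598
20. interest=⌊660598·29/10000⌋=1915; principal=190518-1915=188603; balance=660598-188603=471995
21. interest=⌊471995·29/10000⌋=1368; principal=190518-1368=189150; balance=471995-189150=282845

1 12012 178506 3963702
2 11494 179024 3784678
3 10975 179543 3605135
4 10454 180064 3425071
5 9932 180586 3244485
6 9409 181109 3063376
7 8883 181635 2881741
8 8357 182161 2699580
9 7828 182690 2516890
10 7298 183220 2333670
11 6767 183751 2149919
12 6234 184284 1965635
13 5700 184818 1780817
14 5164 185354 1595463
15 4626 185892 1409571
16 4087 186431 1223140
17 3547 186971 1036169
18 3004 187514 848655
19 2461 188057 660598
20 1915 188603 471995
21 1368 189150 282845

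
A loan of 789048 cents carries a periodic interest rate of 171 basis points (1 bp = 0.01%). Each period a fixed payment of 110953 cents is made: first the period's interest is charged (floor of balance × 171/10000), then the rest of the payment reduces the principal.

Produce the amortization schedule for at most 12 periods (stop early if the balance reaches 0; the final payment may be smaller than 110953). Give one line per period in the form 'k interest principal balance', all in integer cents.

1 13492 97461 691587
2 11826 99127 592460
3 10131 100822 491638
4 8407 102546 389092
5 6653 104300 284792
6 4869 106084 178708
7 3055 107898 70810
8 1210 70810 0

1. interest=⌊789048·171/10000⌋=13492; principal=110953-13492=97461; balance=789048-97461=691587
2. interest=⌊691587·171/10000⌋=11826; principal=110953-11826=99127; balance=691587-99127=592460
3. interest=⌊592460·171/10000⌋=10131; principal=110953-10131=100822; balance=592460-100822=491638
4. interest=⌊491638·171/10000⌋=8407; principal=110953-8407=102546; balance=491638-102546=389092
5. interest=⌊389092·171/10000⌋=6653; principal=110953-6653=104300; balance=389092-104300=284792
6. interest=⌊284792·171/10000⌋=4869; principal=110953-4869=106084; balance=284792-106084=178708
7. interest=⌊178708·171/10000⌋=3055; principal=110953-3055=107898; balance=178708-107898=70810
8. interest=⌊70810·171/10000⌋=1210; principal=min(110953-1210,70810)=70810; balance=70810-70810=0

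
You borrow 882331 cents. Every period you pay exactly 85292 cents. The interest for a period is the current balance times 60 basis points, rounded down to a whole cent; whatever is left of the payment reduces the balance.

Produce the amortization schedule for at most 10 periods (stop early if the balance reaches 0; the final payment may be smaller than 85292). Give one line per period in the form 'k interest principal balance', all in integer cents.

1. interest=⌊882331·60/10000⌋=5293; principal=85292-5293=79999; balance=882331-79999=802332
2. interest=⌊802332·60/10000⌋=4813; principal=85292-4813=80479; balance=802332-80479=721853
3. interest=⌊721853·60/10000⌋=4331; principal=85292-4331=80961; balance=721853-80961=640892
4. interest=⌊640892·60/10000⌋=3845; principal=85292-3845=81447; balance=640892-81447=559445
5. interest=⌊559445·60/10000⌋=3356; principal=85292-3356=81936; balance=559445-81936=477509
6. interest=⌊477509·60/10000⌋=2865; principal=85292-2865=82427; balance=477509-82427=395082
7. interest=⌊395082·60/10000⌋=2370; principal=85292-2370=82922; balance=395082-82922=312160
8. interest=⌊312160·60/10000⌋=1872; principal=85292-1872=83420; balance=312160-83420=228740
9. interest=⌊228740·60/10000⌋=1372; principal=85292-1372=83920; balance=228740-83920=144820
10. interest=⌊144820·60/10000⌋=868; principal=85292-868=84424; balance=144820-84424=60396

1 5293 79999 802332
2 4813 80479 721853
3 4331 80961 640892
4 3845 81447 559445
5 3356 81936 477509
6 2865 82427 395082
7 2370 82922 312160
8 1872 83420 228740
9 1372 83920 144820
10 868 84424 60396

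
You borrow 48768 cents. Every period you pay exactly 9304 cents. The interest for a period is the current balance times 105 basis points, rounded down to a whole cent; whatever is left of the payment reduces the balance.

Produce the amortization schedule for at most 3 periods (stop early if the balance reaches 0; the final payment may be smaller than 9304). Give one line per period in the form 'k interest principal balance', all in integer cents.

1. interest=⌊48768·105/10000⌋=512; principal=9304-512=8792; balance=48768-8792=39976
2. interest=⌊39976·105/10000⌋=419; principal=9304-419=8885; balance=39976-8885=31091
3. interest=⌊31091·105/10000⌋=326; principal=9304-326=8978; balance=31091-8978=22113

1 512 8792 39976
2 419 8885 31091
3 326 8978 22113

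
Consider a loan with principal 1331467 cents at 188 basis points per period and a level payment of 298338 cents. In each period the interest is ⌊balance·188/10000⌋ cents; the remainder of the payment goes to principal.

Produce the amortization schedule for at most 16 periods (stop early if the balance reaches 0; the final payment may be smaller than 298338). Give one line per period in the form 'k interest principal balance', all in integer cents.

1. interest=⌊1331467·188/10000⌋=25031; principal=298338-25031=273307; balance=1331467-273307=1058160
2. interest=⌊1058160·188/10000⌋=19893; principal=298338-19893=278445; balance=1058160-278445=779715
3. interest=⌊779715·188/10000⌋=14658; principal=298338-14658=283680; balance=779715-283680=496035
4. interest=⌊496035·188/10000⌋=9325; principal=298338-9325=289013; balance=496035-289013=207022
5. interest=⌊207022·188/10000⌋=3892; principal=min(298338-3892,207022)=207022; balance=207022-207022=0

1 25031 273307 1058160
2 19893 278445 779715
3 14658 283680 496035
4 9325 289013 207022
5 3892 207022 0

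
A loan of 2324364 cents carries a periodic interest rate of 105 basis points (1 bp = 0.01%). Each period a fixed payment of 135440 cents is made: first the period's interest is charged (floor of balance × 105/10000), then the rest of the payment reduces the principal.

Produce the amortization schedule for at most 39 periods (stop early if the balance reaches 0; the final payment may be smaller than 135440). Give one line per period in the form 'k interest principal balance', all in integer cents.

1 24405 111035 2213329
2 23239 112201 2101128
3 22061 113379 1987749
4 20871 114569 1873180
5 19668 115772 1757408
6 18452 116988 1640420
7 17224 118216 1522204
8 15983 119457 1402747
9 14728 120712 1282035
10 13461 121979 1160056
11 12180 123260 1036796
12 10886 124554 912242
13 9578 125862 786380
14 8256 127184 659196
15 6921 128519 530677
16 5572 129868 400809
17 4208 131232 269577
18 2830 132610 136967
19 1438 134002 2965
20 31 2965 0

1. interest=⌊2324364·105/10000⌋=24405; principal=135440-24405=111035; balance=2324364-111035=2213329
2. interest=⌊2213329·105/10000⌋=23239; principal=135440-23239=112201; balance=2213329-112201=2101128
3. interest=⌊2101128·105/10000⌋=22061; principal=135440-22061=113379; balance=2101128-113379=1987749
4. interest=⌊1987749·105/10000⌋=20871; principal=135440-20871=114569; balance=1987749-114569=1873180
5. interest=⌊1873180·105/10000⌋=19668; principal=135440-19668=115772; balance=1873180-115772=1757408
6. interest=⌊1757408·105/10000⌋=18452; principal=135440-18452=116988; balance=1757408-116988=1640420
7. interest=⌊1640420·105/10000⌋=17224; principal=135440-17224=118216; balance=1640420-118216=1522204
8. interest=⌊1522204·105/10000⌋=15983; principal=135440-15983=119457; balance=1522204-119457=1402747
9. interest=⌊1402747·105/10000⌋=14728; principal=135440-14728=120712; balance=1402747-120712=1282035
10. interest=⌊1282035·105/10000⌋=13461; principal=135440-13461=121979; balance=1282035-121979=1160056
11. interest=⌊1160056·105/10000⌋=12180; principal=135440-12180=123260; balance=1160056-123260=1036796
12. interest=⌊1036796·105/10000⌋=10886; principal=135440-10886=124554; balance=1036796-124554=912242
13. interest=⌊912242·105/10000⌋=9578; principal=135440-9578=125862; balance=912242-125862=786380
14. interest=⌊786380·105/10000⌋=8256; principal=135440-8256=127184; balance=786380-127184=659196
15. interest=⌊659196·105/10000⌋=6921; principal=135440-6921=128519; balance=659196-128519=530677
16. interest=⌊530677·105/10000⌋=5572; principal=135440-5572=129868; balance=530677-129868=400809
17. interest=⌊400809·105/10000⌋=4208; principal=135440-4208=131232; balance=400809-131232=269577
18. interest=⌊269577·105/10000⌋=2830; principal=135440-2830=132610; balance=269577-132610=136967
19. interest=⌊136967·105/10000⌋=1438; principal=135440-1438=134002; balance=136967-134002=2965
20. interest=⌊2965·105/10000⌋=31; principal=min(135440-31,2965)=2965; balance=2965-2965=0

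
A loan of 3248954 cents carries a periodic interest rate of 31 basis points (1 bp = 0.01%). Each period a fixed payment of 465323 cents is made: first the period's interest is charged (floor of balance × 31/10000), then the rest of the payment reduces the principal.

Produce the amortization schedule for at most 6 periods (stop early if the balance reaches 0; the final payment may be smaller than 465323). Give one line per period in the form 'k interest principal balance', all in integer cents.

1 10071 455252 2793702
2 8660 456663 2337039
3 7244 458079 1878960
4 5824 459499 1419461
5 4400 460923 958538
6 2971 462352 496186

1. interest=⌊3248954·31/10000⌋=10071; principal=465323-10071=455252; balance=3248954-455252=2793702
2. interest=⌊2793702·31/10000⌋=8660; principal=465323-8660=456663; balance=2793702-456663=2337039
3. interest=⌊2337039·31/10000⌋=7244; principal=465323-7244=458079; balance=2337039-458079=1878960
4. interest=⌊1878960·31/10000⌋=5824; principal=465323-5824=459499; balance=1878960-459499=1419461
5. interest=⌊1419461·31/10000⌋=4400; principal=465323-4400=460923; balance=1419461-460923=958538
6. interest=⌊958538·31/10000⌋=2971; principal=465323-2971=462352; balance=958538-462352=496186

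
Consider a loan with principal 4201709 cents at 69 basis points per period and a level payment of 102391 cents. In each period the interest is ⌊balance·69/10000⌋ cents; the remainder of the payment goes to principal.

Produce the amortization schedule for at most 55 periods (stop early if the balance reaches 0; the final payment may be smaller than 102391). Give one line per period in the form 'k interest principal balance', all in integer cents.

1. interest=⌊4201709·69/10000⌋=28991; principal=102391-28991=73400; balance=4201709-73400=4128309
2. interest=⌊4128309·69/10000⌋=28485; principal=102391-28485=73906; balance=4128309-73906=4054403
3. interest=⌊4054403·69/10000⌋=27975; principal=102391-27975=74416; balance=4054403-74416=3979987
4. interest=⌊3979987·69/10000⌋=27461; principal=102391-27461=74930; balance=3979987-74930=3905057
5. interest=⌊3905057·69/10000⌋=26944; principal=102391-26944=75447; balance=3905057-75447=3829610
6. interest=⌊3829610·69/10000⌋=26424; principal=102391-26424=75967; balance=3829610-75967=3753643
7. interest=⌊3753643·69/10000⌋=25900; principal=102391-25900=76491; balance=3753643-76491=3677152
8. interest=⌊3677152·69/10000⌋=25372; principal=102391-25372=77019; balance=3677152-77019=3600133
9. interest=⌊3600133·69/10000⌋=24840; principal=102391-24840=77551; balance=3600133-77551=3522582
10. interest=⌊3522582·69/10000⌋=24305; principal=102391-24305=78086; balance=3522582-78086=3444496
11. interest=⌊3444496·69/10000⌋=23767; principal=102391-23767=78624; balance=3444496-78624=3365872
12. interest=⌊3365872·69/10000⌋=23224; principal=102391-23224=79167; balance=3365872-79167=3286705
13. interest=⌊3286705·69/10000⌋=22678; principal=102391-22678=79713; balance=3286705-79713=3206992
14. interest=⌊3206992·69/10000⌋=22128; principal=102391-22128=80263; balance=3206992-80263=3126729
15. interest=⌊3126729·69/10000⌋=21574; principal=102391-21574=80817; balance=3126729-80817=3045912
16. interest=⌊3045912·69/10000⌋=21016; principal=102391-21016=81375; balance=3045912-81375=2964537
17. interest=⌊2964537·69/10000⌋=20455; principal=102391-20455=81936; balance=2964537-81936=2882601
18. interest=⌊2882601·69/10000⌋=19889; principal=102391-19889=82502; balance=2882601-82502=2800099
19. interest=⌊2800099·69/10000⌋=19320; principal=102391-19320=83071; balance=2800099-83071=2717028
20. interest=⌊2717028·69/10000⌋=18747; principal=102391-18747=83644; balance=2717028-83644=2633384
21. interest=⌊2633384·69/10000⌋=18170; principal=102391-18170=84221; balance=2633384-84221=2549163
22. interest=⌊2549163·69/10000⌋=17589; principal=102391-17589=84802; balance=2549163-84802=2464361
23. interest=⌊2464361·69/10000⌋=17004; principal=102391-17004=85387; balance=2464361-85387=2378974
24. interest=⌊2378974·69/10000⌋=16414; principal=102391-16414=85977; balance=2378974-85977=2292997
25. interest=⌊2292997·69/10000⌋=15821; principal=102391-15821=86570; balance=2292997-86570=2206427
26. interest=⌊2206427·69/10000⌋=15224; principal=102391-15224=87167; balance=2206427-87167=2119260
27. interest=⌊2119260·69/10000⌋=14622; principal=102391-14622=87769; balance=2119260-87769=2031491
28. interest=⌊2031491·69/10000⌋=14017; principal=102391-14017=88374; balance=2031491-88374=1943117
29. interest=⌊1943117·69/10000⌋=13407; principal=102391-13407=88984; balance=1943117-88984=1854133
30. interest=⌊1854133·69/10000⌋=12793; principal=102391-12793=89598; balance=1854133-89598=1764535
31. interest=⌊1764535·69/10000⌋=12175; principal=102391-12175=90216; balance=1764535-90216=1674319
32. interest=⌊1674319·69/10000⌋=11552; principal=102391-11552=90839; balance=1674319-90839=1583480
33. interest=⌊1583480·69/10000⌋=10926; principal=102391-10926=91465; balance=1583480-91465=1492015
34. interest=⌊1492015·69/10000⌋=10294; principal=102391-10294=92097; balance=1492015-92097=1399918
35. interest=⌊1399918·69/10000⌋=9659; principal=102391-9659=92732; balance=1399918-92732=1307186
36. interest=⌊1307186·69/10000⌋=9019; principal=102391-9019=93372; balance=1307186-93372=1213814
37. interest=⌊1213814·69/10000⌋=8375; principal=102391-8375=94016; balance=1213814-94016=1119798
38. interest=⌊1119798·69/10000⌋=7726; principal=102391-7726=94665; balance=1119798-94665=1025133
39. interest=⌊1025133·69/10000⌋=7073; principal=102391-7073=95318; balance=1025133-95318=929815
40. interest=⌊929815·69/10000⌋=6415; principal=102391-6415=95976; balance=929815-95976=833839
41. interest=⌊833839·69/10000⌋=5753; principal=102391-5753=96638; balance=833839-96638=737201
42. interest=⌊737201·69/10000⌋=5086; principal=102391-5086=97305; balance=737201-97305=639896
43. interest=⌊639896·69/10000⌋=4415; principal=102391-4415=97976; balance=639896-97976=541920
44. interest=⌊541920·69/10000⌋=3739; principal=102391-3739=98652; balance=541920-98652=443268
45. interest=⌊443268·69/10000⌋=3058; principal=102391-3058=99333; balance=443268-99333=343935
46. interest=⌊343935·69/10000⌋=2373; principal=102391-2373=100018; balance=343935-100018=243917
47. interest=⌊243917·69/10000⌋=1683; principal=102391-1683=100708; balance=243917-100708=143209
48. interest=⌊143209·69/10000⌋=988; principal=102391-988=101403; balance=143209-101403=41806
49. interest=⌊41806·69/10000⌋=288; principal=min(102391-288,41806)=41806; balance=41806-41806=0

1 28991 73400 4128309
2 28485 73906 4054403
3 27975 74416 3979987
4 27461 74930 3905057
5 26944 75447 3829610
6 26424 75967 3753643
7 25900 76491 3677152
8 25372 77019 3600133
9 24840 77551 3522582
10 24305 78086 3444496
11 23767 78624 3365872
12 23224 79167 3286705
13 22678 79713 3206992
14 22128 80263 3126729
15 21574 80817 3045912
16 21016 81375 2964537
17 20455 81936 2882601
18 19889 82502 2800099
19 19320 83071 2717028
20 18747 83644 2633384
21 18170 84221 2549163
22 17589 84802 2464361
23 17004 85387 2378974
24 16414 85977 2292997
25 15821 86570 2206427
26 15224 87167 2119260
27 14622 87769 2031491
28 14017 88374 1943117
29 13407 88984 1854133
30 12793 89598 1764535
31 12175 90216 1674319
32 11552 90839 1583480
33 10926 91465 1492015
34 10294 92097 1399918
35 9659 92732 1307186
36 9019 93372 1213814
37 8375 94016 1119798
38 7726 94665 1025133
39 7073 95318 929815
40 6415 95976 833839
41 5753 96638 737201
42 5086 97305 639896
43 4415 97976 541920
44 3739 98652 443268
45 3058 99333 343935
46 2373 100018 243917
47 1683 100708 143209
48 988 101403 41806
49 288 41806 0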